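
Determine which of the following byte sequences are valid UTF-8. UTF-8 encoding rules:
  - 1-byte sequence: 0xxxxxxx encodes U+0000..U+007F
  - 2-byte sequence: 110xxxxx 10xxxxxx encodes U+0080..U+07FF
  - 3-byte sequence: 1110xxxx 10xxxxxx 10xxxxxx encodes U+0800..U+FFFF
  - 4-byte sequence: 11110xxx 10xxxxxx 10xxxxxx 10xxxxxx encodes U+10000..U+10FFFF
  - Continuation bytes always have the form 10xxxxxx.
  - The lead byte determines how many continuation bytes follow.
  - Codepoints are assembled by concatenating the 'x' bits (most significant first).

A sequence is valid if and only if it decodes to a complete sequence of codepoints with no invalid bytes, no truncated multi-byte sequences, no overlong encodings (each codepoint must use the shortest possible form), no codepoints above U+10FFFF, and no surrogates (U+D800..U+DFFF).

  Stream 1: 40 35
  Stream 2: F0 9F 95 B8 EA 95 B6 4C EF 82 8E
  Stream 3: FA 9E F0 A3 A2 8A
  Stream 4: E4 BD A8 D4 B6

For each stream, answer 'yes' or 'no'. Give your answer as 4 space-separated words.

Stream 1: decodes cleanly. VALID
Stream 2: decodes cleanly. VALID
Stream 3: error at byte offset 0. INVALID
Stream 4: decodes cleanly. VALID

Answer: yes yes no yes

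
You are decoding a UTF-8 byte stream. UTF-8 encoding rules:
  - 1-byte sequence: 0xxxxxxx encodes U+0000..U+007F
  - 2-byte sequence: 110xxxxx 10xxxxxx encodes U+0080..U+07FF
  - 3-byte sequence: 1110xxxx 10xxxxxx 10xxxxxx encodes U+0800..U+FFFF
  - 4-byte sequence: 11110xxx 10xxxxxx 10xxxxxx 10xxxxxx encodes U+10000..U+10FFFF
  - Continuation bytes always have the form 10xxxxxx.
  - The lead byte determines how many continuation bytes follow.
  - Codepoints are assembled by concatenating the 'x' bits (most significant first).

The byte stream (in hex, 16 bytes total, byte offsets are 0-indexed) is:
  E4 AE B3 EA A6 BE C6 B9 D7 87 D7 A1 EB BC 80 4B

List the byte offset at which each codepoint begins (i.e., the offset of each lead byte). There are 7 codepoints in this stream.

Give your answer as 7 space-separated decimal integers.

Answer: 0 3 6 8 10 12 15

Derivation:
Byte[0]=E4: 3-byte lead, need 2 cont bytes. acc=0x4
Byte[1]=AE: continuation. acc=(acc<<6)|0x2E=0x12E
Byte[2]=B3: continuation. acc=(acc<<6)|0x33=0x4BB3
Completed: cp=U+4BB3 (starts at byte 0)
Byte[3]=EA: 3-byte lead, need 2 cont bytes. acc=0xA
Byte[4]=A6: continuation. acc=(acc<<6)|0x26=0x2A6
Byte[5]=BE: continuation. acc=(acc<<6)|0x3E=0xA9BE
Completed: cp=U+A9BE (starts at byte 3)
Byte[6]=C6: 2-byte lead, need 1 cont bytes. acc=0x6
Byte[7]=B9: continuation. acc=(acc<<6)|0x39=0x1B9
Completed: cp=U+01B9 (starts at byte 6)
Byte[8]=D7: 2-byte lead, need 1 cont bytes. acc=0x17
Byte[9]=87: continuation. acc=(acc<<6)|0x07=0x5C7
Completed: cp=U+05C7 (starts at byte 8)
Byte[10]=D7: 2-byte lead, need 1 cont bytes. acc=0x17
Byte[11]=A1: continuation. acc=(acc<<6)|0x21=0x5E1
Completed: cp=U+05E1 (starts at byte 10)
Byte[12]=EB: 3-byte lead, need 2 cont bytes. acc=0xB
Byte[13]=BC: continuation. acc=(acc<<6)|0x3C=0x2FC
Byte[14]=80: continuation. acc=(acc<<6)|0x00=0xBF00
Completed: cp=U+BF00 (starts at byte 12)
Byte[15]=4B: 1-byte ASCII. cp=U+004B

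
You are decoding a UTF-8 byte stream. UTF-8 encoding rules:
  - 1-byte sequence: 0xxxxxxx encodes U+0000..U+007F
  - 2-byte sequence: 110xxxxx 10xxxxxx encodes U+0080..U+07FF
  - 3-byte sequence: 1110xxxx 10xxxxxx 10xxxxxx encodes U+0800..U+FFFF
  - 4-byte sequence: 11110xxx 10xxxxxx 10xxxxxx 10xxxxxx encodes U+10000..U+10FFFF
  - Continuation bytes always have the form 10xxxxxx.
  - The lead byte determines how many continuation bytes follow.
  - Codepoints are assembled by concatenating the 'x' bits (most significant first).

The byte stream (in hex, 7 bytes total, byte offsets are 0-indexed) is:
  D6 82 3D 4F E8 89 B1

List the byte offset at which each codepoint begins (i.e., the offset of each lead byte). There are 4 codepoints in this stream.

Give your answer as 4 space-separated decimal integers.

Byte[0]=D6: 2-byte lead, need 1 cont bytes. acc=0x16
Byte[1]=82: continuation. acc=(acc<<6)|0x02=0x582
Completed: cp=U+0582 (starts at byte 0)
Byte[2]=3D: 1-byte ASCII. cp=U+003D
Byte[3]=4F: 1-byte ASCII. cp=U+004F
Byte[4]=E8: 3-byte lead, need 2 cont bytes. acc=0x8
Byte[5]=89: continuation. acc=(acc<<6)|0x09=0x209
Byte[6]=B1: continuation. acc=(acc<<6)|0x31=0x8271
Completed: cp=U+8271 (starts at byte 4)

Answer: 0 2 3 4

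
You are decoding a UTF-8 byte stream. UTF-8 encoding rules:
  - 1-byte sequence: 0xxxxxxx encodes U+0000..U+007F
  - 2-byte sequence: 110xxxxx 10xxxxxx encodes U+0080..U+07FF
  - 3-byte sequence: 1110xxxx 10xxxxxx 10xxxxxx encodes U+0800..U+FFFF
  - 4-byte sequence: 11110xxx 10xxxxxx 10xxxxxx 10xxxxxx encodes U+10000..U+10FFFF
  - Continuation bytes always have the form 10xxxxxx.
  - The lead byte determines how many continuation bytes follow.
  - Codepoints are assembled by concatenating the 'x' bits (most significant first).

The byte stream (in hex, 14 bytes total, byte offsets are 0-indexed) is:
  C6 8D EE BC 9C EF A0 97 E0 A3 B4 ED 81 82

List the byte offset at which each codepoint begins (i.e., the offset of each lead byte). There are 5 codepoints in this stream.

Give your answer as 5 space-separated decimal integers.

Answer: 0 2 5 8 11

Derivation:
Byte[0]=C6: 2-byte lead, need 1 cont bytes. acc=0x6
Byte[1]=8D: continuation. acc=(acc<<6)|0x0D=0x18D
Completed: cp=U+018D (starts at byte 0)
Byte[2]=EE: 3-byte lead, need 2 cont bytes. acc=0xE
Byte[3]=BC: continuation. acc=(acc<<6)|0x3C=0x3BC
Byte[4]=9C: continuation. acc=(acc<<6)|0x1C=0xEF1C
Completed: cp=U+EF1C (starts at byte 2)
Byte[5]=EF: 3-byte lead, need 2 cont bytes. acc=0xF
Byte[6]=A0: continuation. acc=(acc<<6)|0x20=0x3E0
Byte[7]=97: continuation. acc=(acc<<6)|0x17=0xF817
Completed: cp=U+F817 (starts at byte 5)
Byte[8]=E0: 3-byte lead, need 2 cont bytes. acc=0x0
Byte[9]=A3: continuation. acc=(acc<<6)|0x23=0x23
Byte[10]=B4: continuation. acc=(acc<<6)|0x34=0x8F4
Completed: cp=U+08F4 (starts at byte 8)
Byte[11]=ED: 3-byte lead, need 2 cont bytes. acc=0xD
Byte[12]=81: continuation. acc=(acc<<6)|0x01=0x341
Byte[13]=82: continuation. acc=(acc<<6)|0x02=0xD042
Completed: cp=U+D042 (starts at byte 11)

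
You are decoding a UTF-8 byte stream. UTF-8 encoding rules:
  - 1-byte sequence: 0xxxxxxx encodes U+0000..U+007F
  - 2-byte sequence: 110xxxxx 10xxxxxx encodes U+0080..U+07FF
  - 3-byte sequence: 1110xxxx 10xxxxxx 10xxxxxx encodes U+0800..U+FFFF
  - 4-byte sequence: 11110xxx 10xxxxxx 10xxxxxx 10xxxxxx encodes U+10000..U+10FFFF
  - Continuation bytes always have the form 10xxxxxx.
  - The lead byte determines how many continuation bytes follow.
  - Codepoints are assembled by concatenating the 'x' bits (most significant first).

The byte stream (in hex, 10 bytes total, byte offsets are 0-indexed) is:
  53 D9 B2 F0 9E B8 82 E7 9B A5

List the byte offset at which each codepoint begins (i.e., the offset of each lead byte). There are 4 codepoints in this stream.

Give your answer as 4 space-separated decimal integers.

Byte[0]=53: 1-byte ASCII. cp=U+0053
Byte[1]=D9: 2-byte lead, need 1 cont bytes. acc=0x19
Byte[2]=B2: continuation. acc=(acc<<6)|0x32=0x672
Completed: cp=U+0672 (starts at byte 1)
Byte[3]=F0: 4-byte lead, need 3 cont bytes. acc=0x0
Byte[4]=9E: continuation. acc=(acc<<6)|0x1E=0x1E
Byte[5]=B8: continuation. acc=(acc<<6)|0x38=0x7B8
Byte[6]=82: continuation. acc=(acc<<6)|0x02=0x1EE02
Completed: cp=U+1EE02 (starts at byte 3)
Byte[7]=E7: 3-byte lead, need 2 cont bytes. acc=0x7
Byte[8]=9B: continuation. acc=(acc<<6)|0x1B=0x1DB
Byte[9]=A5: continuation. acc=(acc<<6)|0x25=0x76E5
Completed: cp=U+76E5 (starts at byte 7)

Answer: 0 1 3 7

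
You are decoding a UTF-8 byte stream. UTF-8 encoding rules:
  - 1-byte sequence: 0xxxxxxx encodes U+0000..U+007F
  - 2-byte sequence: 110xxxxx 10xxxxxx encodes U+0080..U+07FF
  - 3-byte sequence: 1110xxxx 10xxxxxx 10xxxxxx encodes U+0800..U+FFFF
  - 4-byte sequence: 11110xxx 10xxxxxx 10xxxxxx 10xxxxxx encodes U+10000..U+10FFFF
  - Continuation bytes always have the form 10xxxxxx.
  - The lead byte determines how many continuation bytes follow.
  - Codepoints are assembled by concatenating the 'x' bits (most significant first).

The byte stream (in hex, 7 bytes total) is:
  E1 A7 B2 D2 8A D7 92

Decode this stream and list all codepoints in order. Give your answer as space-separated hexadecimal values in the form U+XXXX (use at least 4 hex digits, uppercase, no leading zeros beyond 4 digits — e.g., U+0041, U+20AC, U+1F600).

Answer: U+19F2 U+048A U+05D2

Derivation:
Byte[0]=E1: 3-byte lead, need 2 cont bytes. acc=0x1
Byte[1]=A7: continuation. acc=(acc<<6)|0x27=0x67
Byte[2]=B2: continuation. acc=(acc<<6)|0x32=0x19F2
Completed: cp=U+19F2 (starts at byte 0)
Byte[3]=D2: 2-byte lead, need 1 cont bytes. acc=0x12
Byte[4]=8A: continuation. acc=(acc<<6)|0x0A=0x48A
Completed: cp=U+048A (starts at byte 3)
Byte[5]=D7: 2-byte lead, need 1 cont bytes. acc=0x17
Byte[6]=92: continuation. acc=(acc<<6)|0x12=0x5D2
Completed: cp=U+05D2 (starts at byte 5)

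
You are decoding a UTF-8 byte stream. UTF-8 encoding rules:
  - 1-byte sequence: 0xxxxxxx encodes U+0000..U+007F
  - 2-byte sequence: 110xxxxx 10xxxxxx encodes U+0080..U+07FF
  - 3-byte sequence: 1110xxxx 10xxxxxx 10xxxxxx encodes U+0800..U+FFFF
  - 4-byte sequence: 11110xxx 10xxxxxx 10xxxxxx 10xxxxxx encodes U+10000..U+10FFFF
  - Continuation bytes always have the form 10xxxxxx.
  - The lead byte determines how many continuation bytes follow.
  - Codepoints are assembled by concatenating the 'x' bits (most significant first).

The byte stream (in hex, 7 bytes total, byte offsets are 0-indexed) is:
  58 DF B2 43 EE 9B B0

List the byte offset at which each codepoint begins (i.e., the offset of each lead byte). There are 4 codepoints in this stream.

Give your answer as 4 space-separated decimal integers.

Answer: 0 1 3 4

Derivation:
Byte[0]=58: 1-byte ASCII. cp=U+0058
Byte[1]=DF: 2-byte lead, need 1 cont bytes. acc=0x1F
Byte[2]=B2: continuation. acc=(acc<<6)|0x32=0x7F2
Completed: cp=U+07F2 (starts at byte 1)
Byte[3]=43: 1-byte ASCII. cp=U+0043
Byte[4]=EE: 3-byte lead, need 2 cont bytes. acc=0xE
Byte[5]=9B: continuation. acc=(acc<<6)|0x1B=0x39B
Byte[6]=B0: continuation. acc=(acc<<6)|0x30=0xE6F0
Completed: cp=U+E6F0 (starts at byte 4)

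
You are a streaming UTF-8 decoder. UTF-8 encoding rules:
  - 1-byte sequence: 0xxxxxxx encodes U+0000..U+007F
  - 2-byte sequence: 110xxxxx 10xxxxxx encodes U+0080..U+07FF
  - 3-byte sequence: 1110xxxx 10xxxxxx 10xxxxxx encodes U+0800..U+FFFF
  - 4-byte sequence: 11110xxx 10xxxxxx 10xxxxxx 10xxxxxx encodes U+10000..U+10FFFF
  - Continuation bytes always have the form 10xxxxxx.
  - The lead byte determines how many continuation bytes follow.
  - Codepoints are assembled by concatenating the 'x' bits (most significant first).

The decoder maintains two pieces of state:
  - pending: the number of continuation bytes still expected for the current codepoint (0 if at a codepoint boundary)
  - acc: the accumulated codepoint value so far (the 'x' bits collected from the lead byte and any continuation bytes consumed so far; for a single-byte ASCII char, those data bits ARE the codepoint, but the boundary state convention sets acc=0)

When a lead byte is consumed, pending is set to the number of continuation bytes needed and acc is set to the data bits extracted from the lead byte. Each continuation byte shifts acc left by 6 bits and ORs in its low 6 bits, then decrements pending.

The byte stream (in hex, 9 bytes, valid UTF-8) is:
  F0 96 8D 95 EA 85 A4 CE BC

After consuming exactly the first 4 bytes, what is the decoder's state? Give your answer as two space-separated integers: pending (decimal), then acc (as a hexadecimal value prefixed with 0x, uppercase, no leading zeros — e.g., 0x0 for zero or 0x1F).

Byte[0]=F0: 4-byte lead. pending=3, acc=0x0
Byte[1]=96: continuation. acc=(acc<<6)|0x16=0x16, pending=2
Byte[2]=8D: continuation. acc=(acc<<6)|0x0D=0x58D, pending=1
Byte[3]=95: continuation. acc=(acc<<6)|0x15=0x16355, pending=0

Answer: 0 0x16355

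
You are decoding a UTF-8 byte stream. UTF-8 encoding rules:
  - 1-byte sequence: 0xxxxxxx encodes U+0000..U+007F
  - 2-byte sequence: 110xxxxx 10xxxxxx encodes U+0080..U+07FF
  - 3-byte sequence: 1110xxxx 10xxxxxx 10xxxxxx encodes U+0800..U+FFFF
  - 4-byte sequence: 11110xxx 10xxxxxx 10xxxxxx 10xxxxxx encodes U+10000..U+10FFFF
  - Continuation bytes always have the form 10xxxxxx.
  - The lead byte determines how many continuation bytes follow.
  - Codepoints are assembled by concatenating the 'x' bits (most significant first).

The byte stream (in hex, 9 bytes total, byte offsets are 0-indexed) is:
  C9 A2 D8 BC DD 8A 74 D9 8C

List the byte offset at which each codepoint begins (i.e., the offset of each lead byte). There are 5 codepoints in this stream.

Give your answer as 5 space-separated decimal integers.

Answer: 0 2 4 6 7

Derivation:
Byte[0]=C9: 2-byte lead, need 1 cont bytes. acc=0x9
Byte[1]=A2: continuation. acc=(acc<<6)|0x22=0x262
Completed: cp=U+0262 (starts at byte 0)
Byte[2]=D8: 2-byte lead, need 1 cont bytes. acc=0x18
Byte[3]=BC: continuation. acc=(acc<<6)|0x3C=0x63C
Completed: cp=U+063C (starts at byte 2)
Byte[4]=DD: 2-byte lead, need 1 cont bytes. acc=0x1D
Byte[5]=8A: continuation. acc=(acc<<6)|0x0A=0x74A
Completed: cp=U+074A (starts at byte 4)
Byte[6]=74: 1-byte ASCII. cp=U+0074
Byte[7]=D9: 2-byte lead, need 1 cont bytes. acc=0x19
Byte[8]=8C: continuation. acc=(acc<<6)|0x0C=0x64C
Completed: cp=U+064C (starts at byte 7)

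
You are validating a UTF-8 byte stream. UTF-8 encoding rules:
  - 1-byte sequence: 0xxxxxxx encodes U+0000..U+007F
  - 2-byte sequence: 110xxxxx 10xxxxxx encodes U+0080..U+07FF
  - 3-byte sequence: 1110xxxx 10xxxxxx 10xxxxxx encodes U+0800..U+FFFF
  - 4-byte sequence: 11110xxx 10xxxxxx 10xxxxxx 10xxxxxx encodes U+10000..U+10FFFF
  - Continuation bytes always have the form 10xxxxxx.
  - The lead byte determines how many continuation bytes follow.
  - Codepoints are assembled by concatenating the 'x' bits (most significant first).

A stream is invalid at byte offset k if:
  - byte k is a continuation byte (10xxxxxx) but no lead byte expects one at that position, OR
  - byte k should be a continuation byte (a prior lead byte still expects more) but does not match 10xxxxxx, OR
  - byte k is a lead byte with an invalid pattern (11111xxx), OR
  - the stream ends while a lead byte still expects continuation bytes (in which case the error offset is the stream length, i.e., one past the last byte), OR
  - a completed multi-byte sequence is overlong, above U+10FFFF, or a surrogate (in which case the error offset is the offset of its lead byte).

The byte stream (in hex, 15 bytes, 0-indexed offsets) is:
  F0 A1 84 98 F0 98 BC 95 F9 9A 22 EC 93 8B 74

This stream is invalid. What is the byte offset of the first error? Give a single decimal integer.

Byte[0]=F0: 4-byte lead, need 3 cont bytes. acc=0x0
Byte[1]=A1: continuation. acc=(acc<<6)|0x21=0x21
Byte[2]=84: continuation. acc=(acc<<6)|0x04=0x844
Byte[3]=98: continuation. acc=(acc<<6)|0x18=0x21118
Completed: cp=U+21118 (starts at byte 0)
Byte[4]=F0: 4-byte lead, need 3 cont bytes. acc=0x0
Byte[5]=98: continuation. acc=(acc<<6)|0x18=0x18
Byte[6]=BC: continuation. acc=(acc<<6)|0x3C=0x63C
Byte[7]=95: continuation. acc=(acc<<6)|0x15=0x18F15
Completed: cp=U+18F15 (starts at byte 4)
Byte[8]=F9: INVALID lead byte (not 0xxx/110x/1110/11110)

Answer: 8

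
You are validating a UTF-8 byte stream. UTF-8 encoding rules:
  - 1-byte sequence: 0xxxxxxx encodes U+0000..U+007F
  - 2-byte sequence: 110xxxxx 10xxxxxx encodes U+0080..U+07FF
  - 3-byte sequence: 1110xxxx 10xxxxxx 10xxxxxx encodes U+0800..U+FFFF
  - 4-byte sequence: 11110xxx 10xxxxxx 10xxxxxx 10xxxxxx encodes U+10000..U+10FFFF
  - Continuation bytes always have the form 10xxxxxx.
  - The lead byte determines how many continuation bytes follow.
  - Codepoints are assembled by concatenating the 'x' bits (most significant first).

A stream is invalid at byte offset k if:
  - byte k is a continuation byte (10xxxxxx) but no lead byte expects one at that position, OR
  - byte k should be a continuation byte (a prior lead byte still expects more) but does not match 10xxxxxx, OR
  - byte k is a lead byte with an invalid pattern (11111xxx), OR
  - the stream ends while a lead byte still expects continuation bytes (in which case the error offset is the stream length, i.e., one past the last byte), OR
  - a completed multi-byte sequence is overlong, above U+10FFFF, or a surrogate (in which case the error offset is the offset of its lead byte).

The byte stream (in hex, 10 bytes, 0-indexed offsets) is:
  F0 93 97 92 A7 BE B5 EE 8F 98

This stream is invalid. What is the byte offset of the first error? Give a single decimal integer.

Answer: 4

Derivation:
Byte[0]=F0: 4-byte lead, need 3 cont bytes. acc=0x0
Byte[1]=93: continuation. acc=(acc<<6)|0x13=0x13
Byte[2]=97: continuation. acc=(acc<<6)|0x17=0x4D7
Byte[3]=92: continuation. acc=(acc<<6)|0x12=0x135D2
Completed: cp=U+135D2 (starts at byte 0)
Byte[4]=A7: INVALID lead byte (not 0xxx/110x/1110/11110)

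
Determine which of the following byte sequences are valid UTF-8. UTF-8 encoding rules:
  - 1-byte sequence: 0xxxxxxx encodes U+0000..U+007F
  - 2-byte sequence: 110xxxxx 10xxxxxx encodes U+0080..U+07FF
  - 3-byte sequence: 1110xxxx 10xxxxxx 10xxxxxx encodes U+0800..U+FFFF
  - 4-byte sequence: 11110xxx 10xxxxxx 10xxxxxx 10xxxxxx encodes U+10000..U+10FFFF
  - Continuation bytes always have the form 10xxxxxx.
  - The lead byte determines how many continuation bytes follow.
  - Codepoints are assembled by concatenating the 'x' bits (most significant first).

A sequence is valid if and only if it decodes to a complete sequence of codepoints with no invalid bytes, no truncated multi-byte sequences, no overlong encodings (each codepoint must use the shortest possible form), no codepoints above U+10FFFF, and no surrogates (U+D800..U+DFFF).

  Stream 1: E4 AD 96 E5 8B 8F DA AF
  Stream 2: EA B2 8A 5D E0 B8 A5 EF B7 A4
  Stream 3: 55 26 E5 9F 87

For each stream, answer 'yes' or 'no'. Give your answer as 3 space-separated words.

Answer: yes yes yes

Derivation:
Stream 1: decodes cleanly. VALID
Stream 2: decodes cleanly. VALID
Stream 3: decodes cleanly. VALID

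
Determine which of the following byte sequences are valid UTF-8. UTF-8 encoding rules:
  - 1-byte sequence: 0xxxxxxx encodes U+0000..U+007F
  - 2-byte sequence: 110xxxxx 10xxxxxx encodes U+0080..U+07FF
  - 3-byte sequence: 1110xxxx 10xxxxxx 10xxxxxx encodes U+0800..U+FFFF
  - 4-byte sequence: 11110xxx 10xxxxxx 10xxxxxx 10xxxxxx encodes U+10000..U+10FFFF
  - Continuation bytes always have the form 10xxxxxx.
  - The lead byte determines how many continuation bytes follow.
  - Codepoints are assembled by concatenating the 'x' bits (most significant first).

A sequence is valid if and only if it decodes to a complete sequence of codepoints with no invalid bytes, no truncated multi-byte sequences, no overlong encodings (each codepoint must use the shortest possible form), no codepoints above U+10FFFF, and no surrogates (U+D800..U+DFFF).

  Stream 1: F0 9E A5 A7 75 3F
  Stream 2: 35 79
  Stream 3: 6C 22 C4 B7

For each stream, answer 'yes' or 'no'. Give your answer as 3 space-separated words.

Stream 1: decodes cleanly. VALID
Stream 2: decodes cleanly. VALID
Stream 3: decodes cleanly. VALID

Answer: yes yes yes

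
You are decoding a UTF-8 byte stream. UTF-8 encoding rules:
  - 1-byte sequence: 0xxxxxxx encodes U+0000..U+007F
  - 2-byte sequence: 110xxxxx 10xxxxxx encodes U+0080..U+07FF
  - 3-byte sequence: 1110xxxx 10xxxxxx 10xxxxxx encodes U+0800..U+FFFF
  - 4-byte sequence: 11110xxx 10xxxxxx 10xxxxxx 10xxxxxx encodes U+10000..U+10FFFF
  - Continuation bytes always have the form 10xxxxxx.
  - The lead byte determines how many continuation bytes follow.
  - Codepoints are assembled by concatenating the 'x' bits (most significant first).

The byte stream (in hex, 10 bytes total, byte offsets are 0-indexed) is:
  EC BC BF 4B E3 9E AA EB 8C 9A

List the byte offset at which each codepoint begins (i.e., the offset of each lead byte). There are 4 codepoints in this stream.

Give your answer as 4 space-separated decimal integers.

Answer: 0 3 4 7

Derivation:
Byte[0]=EC: 3-byte lead, need 2 cont bytes. acc=0xC
Byte[1]=BC: continuation. acc=(acc<<6)|0x3C=0x33C
Byte[2]=BF: continuation. acc=(acc<<6)|0x3F=0xCF3F
Completed: cp=U+CF3F (starts at byte 0)
Byte[3]=4B: 1-byte ASCII. cp=U+004B
Byte[4]=E3: 3-byte lead, need 2 cont bytes. acc=0x3
Byte[5]=9E: continuation. acc=(acc<<6)|0x1E=0xDE
Byte[6]=AA: continuation. acc=(acc<<6)|0x2A=0x37AA
Completed: cp=U+37AA (starts at byte 4)
Byte[7]=EB: 3-byte lead, need 2 cont bytes. acc=0xB
Byte[8]=8C: continuation. acc=(acc<<6)|0x0C=0x2CC
Byte[9]=9A: continuation. acc=(acc<<6)|0x1A=0xB31A
Completed: cp=U+B31A (starts at byte 7)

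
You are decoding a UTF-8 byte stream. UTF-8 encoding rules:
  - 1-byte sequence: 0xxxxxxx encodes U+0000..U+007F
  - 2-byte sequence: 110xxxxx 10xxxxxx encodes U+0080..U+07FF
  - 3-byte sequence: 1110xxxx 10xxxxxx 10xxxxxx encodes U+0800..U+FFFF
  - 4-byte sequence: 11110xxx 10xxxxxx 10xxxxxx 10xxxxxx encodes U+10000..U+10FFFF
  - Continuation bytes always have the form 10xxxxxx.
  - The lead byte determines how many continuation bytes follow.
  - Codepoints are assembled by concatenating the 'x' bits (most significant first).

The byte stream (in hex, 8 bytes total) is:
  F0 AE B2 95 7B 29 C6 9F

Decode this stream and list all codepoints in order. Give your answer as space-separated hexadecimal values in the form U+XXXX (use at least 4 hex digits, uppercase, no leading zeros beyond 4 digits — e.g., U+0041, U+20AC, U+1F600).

Byte[0]=F0: 4-byte lead, need 3 cont bytes. acc=0x0
Byte[1]=AE: continuation. acc=(acc<<6)|0x2E=0x2E
Byte[2]=B2: continuation. acc=(acc<<6)|0x32=0xBB2
Byte[3]=95: continuation. acc=(acc<<6)|0x15=0x2EC95
Completed: cp=U+2EC95 (starts at byte 0)
Byte[4]=7B: 1-byte ASCII. cp=U+007B
Byte[5]=29: 1-byte ASCII. cp=U+0029
Byte[6]=C6: 2-byte lead, need 1 cont bytes. acc=0x6
Byte[7]=9F: continuation. acc=(acc<<6)|0x1F=0x19F
Completed: cp=U+019F (starts at byte 6)

Answer: U+2EC95 U+007B U+0029 U+019F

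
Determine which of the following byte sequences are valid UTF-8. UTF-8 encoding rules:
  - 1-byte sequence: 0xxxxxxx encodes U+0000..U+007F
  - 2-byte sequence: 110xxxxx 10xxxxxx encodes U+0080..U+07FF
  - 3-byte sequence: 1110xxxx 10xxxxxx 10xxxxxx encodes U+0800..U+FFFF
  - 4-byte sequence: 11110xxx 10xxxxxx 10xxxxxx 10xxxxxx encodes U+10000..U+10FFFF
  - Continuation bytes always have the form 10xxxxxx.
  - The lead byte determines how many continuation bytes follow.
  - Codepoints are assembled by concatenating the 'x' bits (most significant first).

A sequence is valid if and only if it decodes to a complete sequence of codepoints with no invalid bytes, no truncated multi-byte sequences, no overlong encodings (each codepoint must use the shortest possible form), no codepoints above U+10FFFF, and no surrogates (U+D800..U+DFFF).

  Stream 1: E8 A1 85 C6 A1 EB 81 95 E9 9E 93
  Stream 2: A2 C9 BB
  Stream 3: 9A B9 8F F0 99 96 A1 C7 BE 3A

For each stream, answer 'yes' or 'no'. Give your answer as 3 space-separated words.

Stream 1: decodes cleanly. VALID
Stream 2: error at byte offset 0. INVALID
Stream 3: error at byte offset 0. INVALID

Answer: yes no no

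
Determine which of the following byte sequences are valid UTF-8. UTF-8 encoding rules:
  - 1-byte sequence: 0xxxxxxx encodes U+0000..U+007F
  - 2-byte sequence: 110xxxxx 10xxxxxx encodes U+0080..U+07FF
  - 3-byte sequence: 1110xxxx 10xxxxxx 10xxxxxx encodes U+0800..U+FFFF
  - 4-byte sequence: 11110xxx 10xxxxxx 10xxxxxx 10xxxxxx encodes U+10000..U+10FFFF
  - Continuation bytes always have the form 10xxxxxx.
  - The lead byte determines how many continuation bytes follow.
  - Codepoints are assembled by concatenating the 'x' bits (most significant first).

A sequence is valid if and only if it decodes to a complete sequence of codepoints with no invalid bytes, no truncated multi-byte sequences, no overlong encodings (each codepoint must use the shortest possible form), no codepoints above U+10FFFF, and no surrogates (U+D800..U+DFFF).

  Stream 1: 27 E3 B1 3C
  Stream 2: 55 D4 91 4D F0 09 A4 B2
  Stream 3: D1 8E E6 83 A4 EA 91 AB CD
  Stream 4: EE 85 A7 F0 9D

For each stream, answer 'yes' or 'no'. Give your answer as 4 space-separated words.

Stream 1: error at byte offset 3. INVALID
Stream 2: error at byte offset 5. INVALID
Stream 3: error at byte offset 9. INVALID
Stream 4: error at byte offset 5. INVALID

Answer: no no no no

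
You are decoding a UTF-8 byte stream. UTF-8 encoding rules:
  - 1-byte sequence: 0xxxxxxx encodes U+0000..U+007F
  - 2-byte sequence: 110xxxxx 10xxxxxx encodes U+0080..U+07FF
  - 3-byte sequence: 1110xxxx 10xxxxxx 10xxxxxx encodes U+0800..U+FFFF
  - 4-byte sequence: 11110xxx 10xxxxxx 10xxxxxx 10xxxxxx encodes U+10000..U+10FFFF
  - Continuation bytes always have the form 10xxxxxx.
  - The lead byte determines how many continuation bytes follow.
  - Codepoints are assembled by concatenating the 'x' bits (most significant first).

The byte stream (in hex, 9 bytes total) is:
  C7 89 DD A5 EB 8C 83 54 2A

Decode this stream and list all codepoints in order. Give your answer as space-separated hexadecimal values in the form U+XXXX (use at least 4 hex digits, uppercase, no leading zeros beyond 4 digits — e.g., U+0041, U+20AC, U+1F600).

Answer: U+01C9 U+0765 U+B303 U+0054 U+002A

Derivation:
Byte[0]=C7: 2-byte lead, need 1 cont bytes. acc=0x7
Byte[1]=89: continuation. acc=(acc<<6)|0x09=0x1C9
Completed: cp=U+01C9 (starts at byte 0)
Byte[2]=DD: 2-byte lead, need 1 cont bytes. acc=0x1D
Byte[3]=A5: continuation. acc=(acc<<6)|0x25=0x765
Completed: cp=U+0765 (starts at byte 2)
Byte[4]=EB: 3-byte lead, need 2 cont bytes. acc=0xB
Byte[5]=8C: continuation. acc=(acc<<6)|0x0C=0x2CC
Byte[6]=83: continuation. acc=(acc<<6)|0x03=0xB303
Completed: cp=U+B303 (starts at byte 4)
Byte[7]=54: 1-byte ASCII. cp=U+0054
Byte[8]=2A: 1-byte ASCII. cp=U+002A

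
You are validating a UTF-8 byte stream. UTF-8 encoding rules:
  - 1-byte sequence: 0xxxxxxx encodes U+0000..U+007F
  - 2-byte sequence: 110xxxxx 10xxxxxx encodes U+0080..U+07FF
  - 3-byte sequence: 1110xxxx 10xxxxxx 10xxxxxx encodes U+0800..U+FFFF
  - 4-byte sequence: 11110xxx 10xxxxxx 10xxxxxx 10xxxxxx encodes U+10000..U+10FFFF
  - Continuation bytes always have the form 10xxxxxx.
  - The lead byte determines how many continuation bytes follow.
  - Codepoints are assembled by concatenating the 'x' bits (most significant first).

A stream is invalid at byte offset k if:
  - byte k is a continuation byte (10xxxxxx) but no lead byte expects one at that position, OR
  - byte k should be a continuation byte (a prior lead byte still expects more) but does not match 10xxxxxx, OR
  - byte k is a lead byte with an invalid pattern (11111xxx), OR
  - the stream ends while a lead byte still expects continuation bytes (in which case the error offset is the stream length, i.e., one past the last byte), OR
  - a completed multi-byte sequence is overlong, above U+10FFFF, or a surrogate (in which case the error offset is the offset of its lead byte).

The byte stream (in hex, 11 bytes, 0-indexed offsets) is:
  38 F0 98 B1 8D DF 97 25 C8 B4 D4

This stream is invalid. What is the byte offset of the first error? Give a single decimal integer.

Byte[0]=38: 1-byte ASCII. cp=U+0038
Byte[1]=F0: 4-byte lead, need 3 cont bytes. acc=0x0
Byte[2]=98: continuation. acc=(acc<<6)|0x18=0x18
Byte[3]=B1: continuation. acc=(acc<<6)|0x31=0x631
Byte[4]=8D: continuation. acc=(acc<<6)|0x0D=0x18C4D
Completed: cp=U+18C4D (starts at byte 1)
Byte[5]=DF: 2-byte lead, need 1 cont bytes. acc=0x1F
Byte[6]=97: continuation. acc=(acc<<6)|0x17=0x7D7
Completed: cp=U+07D7 (starts at byte 5)
Byte[7]=25: 1-byte ASCII. cp=U+0025
Byte[8]=C8: 2-byte lead, need 1 cont bytes. acc=0x8
Byte[9]=B4: continuation. acc=(acc<<6)|0x34=0x234
Completed: cp=U+0234 (starts at byte 8)
Byte[10]=D4: 2-byte lead, need 1 cont bytes. acc=0x14
Byte[11]: stream ended, expected continuation. INVALID

Answer: 11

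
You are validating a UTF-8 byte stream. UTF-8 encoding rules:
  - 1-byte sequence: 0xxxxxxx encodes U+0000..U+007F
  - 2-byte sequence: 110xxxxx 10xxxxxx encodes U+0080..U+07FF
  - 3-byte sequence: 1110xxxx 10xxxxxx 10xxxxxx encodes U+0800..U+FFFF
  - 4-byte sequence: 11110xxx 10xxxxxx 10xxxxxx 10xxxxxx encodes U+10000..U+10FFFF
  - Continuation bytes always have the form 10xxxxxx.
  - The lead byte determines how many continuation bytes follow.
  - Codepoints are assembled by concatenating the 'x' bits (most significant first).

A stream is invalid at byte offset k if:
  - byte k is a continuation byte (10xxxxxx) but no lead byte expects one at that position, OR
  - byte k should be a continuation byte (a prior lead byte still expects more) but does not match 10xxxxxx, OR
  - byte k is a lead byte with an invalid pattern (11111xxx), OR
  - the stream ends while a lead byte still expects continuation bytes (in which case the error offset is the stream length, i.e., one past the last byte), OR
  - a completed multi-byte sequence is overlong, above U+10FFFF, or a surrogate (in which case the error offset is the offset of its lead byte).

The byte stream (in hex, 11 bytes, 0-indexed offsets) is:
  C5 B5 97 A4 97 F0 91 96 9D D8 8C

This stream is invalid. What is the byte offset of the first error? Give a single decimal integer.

Byte[0]=C5: 2-byte lead, need 1 cont bytes. acc=0x5
Byte[1]=B5: continuation. acc=(acc<<6)|0x35=0x175
Completed: cp=U+0175 (starts at byte 0)
Byte[2]=97: INVALID lead byte (not 0xxx/110x/1110/11110)

Answer: 2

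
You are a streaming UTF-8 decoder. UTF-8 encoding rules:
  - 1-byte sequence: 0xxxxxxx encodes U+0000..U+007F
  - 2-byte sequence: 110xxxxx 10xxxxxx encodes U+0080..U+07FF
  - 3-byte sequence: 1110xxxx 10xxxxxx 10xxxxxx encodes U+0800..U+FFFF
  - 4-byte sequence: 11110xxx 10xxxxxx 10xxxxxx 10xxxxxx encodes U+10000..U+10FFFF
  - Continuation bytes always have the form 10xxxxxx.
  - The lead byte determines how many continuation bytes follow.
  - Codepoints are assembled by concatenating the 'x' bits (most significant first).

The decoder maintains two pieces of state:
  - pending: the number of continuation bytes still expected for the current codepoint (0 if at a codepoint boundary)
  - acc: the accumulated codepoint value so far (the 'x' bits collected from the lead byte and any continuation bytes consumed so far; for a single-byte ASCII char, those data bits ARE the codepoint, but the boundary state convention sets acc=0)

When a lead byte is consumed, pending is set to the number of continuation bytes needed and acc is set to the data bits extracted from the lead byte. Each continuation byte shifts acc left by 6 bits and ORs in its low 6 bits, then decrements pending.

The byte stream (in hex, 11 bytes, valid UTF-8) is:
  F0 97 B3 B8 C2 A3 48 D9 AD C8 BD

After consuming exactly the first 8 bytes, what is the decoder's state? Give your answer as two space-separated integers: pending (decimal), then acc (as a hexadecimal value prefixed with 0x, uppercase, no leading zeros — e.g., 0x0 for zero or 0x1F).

Answer: 1 0x19

Derivation:
Byte[0]=F0: 4-byte lead. pending=3, acc=0x0
Byte[1]=97: continuation. acc=(acc<<6)|0x17=0x17, pending=2
Byte[2]=B3: continuation. acc=(acc<<6)|0x33=0x5F3, pending=1
Byte[3]=B8: continuation. acc=(acc<<6)|0x38=0x17CF8, pending=0
Byte[4]=C2: 2-byte lead. pending=1, acc=0x2
Byte[5]=A3: continuation. acc=(acc<<6)|0x23=0xA3, pending=0
Byte[6]=48: 1-byte. pending=0, acc=0x0
Byte[7]=D9: 2-byte lead. pending=1, acc=0x19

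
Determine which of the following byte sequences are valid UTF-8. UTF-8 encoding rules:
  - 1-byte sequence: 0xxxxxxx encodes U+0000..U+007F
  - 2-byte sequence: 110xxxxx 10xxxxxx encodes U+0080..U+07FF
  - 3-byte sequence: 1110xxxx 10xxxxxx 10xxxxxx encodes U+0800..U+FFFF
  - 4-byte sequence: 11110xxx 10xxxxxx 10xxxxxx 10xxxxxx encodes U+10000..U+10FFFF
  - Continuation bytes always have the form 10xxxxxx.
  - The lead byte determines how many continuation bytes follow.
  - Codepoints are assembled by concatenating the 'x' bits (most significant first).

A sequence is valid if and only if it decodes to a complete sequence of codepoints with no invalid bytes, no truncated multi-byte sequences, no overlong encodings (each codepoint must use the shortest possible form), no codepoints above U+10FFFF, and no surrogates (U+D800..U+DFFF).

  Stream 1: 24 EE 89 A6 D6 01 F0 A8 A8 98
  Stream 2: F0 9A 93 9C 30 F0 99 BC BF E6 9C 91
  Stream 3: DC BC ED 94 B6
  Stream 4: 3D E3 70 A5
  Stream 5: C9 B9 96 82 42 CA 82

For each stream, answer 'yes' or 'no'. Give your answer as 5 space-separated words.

Stream 1: error at byte offset 5. INVALID
Stream 2: decodes cleanly. VALID
Stream 3: decodes cleanly. VALID
Stream 4: error at byte offset 2. INVALID
Stream 5: error at byte offset 2. INVALID

Answer: no yes yes no no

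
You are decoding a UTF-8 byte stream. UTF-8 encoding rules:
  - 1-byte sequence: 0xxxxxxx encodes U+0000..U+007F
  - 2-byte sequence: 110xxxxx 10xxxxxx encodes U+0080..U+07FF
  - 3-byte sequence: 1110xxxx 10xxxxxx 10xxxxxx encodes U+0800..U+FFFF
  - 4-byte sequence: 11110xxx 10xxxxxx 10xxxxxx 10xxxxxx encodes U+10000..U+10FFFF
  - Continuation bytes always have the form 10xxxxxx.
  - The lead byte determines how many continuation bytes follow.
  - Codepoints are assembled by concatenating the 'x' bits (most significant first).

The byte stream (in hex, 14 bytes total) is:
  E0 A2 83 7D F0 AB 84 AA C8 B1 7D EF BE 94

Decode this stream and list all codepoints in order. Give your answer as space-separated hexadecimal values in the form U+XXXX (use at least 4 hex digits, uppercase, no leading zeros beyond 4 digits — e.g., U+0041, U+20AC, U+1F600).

Byte[0]=E0: 3-byte lead, need 2 cont bytes. acc=0x0
Byte[1]=A2: continuation. acc=(acc<<6)|0x22=0x22
Byte[2]=83: continuation. acc=(acc<<6)|0x03=0x883
Completed: cp=U+0883 (starts at byte 0)
Byte[3]=7D: 1-byte ASCII. cp=U+007D
Byte[4]=F0: 4-byte lead, need 3 cont bytes. acc=0x0
Byte[5]=AB: continuation. acc=(acc<<6)|0x2B=0x2B
Byte[6]=84: continuation. acc=(acc<<6)|0x04=0xAC4
Byte[7]=AA: continuation. acc=(acc<<6)|0x2A=0x2B12A
Completed: cp=U+2B12A (starts at byte 4)
Byte[8]=C8: 2-byte lead, need 1 cont bytes. acc=0x8
Byte[9]=B1: continuation. acc=(acc<<6)|0x31=0x231
Completed: cp=U+0231 (starts at byte 8)
Byte[10]=7D: 1-byte ASCII. cp=U+007D
Byte[11]=EF: 3-byte lead, need 2 cont bytes. acc=0xF
Byte[12]=BE: continuation. acc=(acc<<6)|0x3E=0x3FE
Byte[13]=94: continuation. acc=(acc<<6)|0x14=0xFF94
Completed: cp=U+FF94 (starts at byte 11)

Answer: U+0883 U+007D U+2B12A U+0231 U+007D U+FF94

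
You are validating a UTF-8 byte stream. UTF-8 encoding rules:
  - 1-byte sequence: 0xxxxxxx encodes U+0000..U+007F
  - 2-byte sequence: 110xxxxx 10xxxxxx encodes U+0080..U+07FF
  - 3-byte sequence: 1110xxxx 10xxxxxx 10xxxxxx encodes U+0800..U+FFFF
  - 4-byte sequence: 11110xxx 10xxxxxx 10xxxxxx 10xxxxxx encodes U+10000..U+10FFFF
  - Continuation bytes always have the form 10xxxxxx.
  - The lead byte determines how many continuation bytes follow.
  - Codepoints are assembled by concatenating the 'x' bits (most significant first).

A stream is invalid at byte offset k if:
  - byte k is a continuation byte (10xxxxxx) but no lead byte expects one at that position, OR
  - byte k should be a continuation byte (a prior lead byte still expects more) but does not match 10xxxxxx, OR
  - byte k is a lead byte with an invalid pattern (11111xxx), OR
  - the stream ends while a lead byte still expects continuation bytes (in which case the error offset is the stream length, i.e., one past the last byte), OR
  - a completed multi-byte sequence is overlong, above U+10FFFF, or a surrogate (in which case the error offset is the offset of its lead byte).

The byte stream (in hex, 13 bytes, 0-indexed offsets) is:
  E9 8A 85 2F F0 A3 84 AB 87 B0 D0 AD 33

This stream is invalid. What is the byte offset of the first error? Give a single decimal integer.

Byte[0]=E9: 3-byte lead, need 2 cont bytes. acc=0x9
Byte[1]=8A: continuation. acc=(acc<<6)|0x0A=0x24A
Byte[2]=85: continuation. acc=(acc<<6)|0x05=0x9285
Completed: cp=U+9285 (starts at byte 0)
Byte[3]=2F: 1-byte ASCII. cp=U+002F
Byte[4]=F0: 4-byte lead, need 3 cont bytes. acc=0x0
Byte[5]=A3: continuation. acc=(acc<<6)|0x23=0x23
Byte[6]=84: continuation. acc=(acc<<6)|0x04=0x8C4
Byte[7]=AB: continuation. acc=(acc<<6)|0x2B=0x2312B
Completed: cp=U+2312B (starts at byte 4)
Byte[8]=87: INVALID lead byte (not 0xxx/110x/1110/11110)

Answer: 8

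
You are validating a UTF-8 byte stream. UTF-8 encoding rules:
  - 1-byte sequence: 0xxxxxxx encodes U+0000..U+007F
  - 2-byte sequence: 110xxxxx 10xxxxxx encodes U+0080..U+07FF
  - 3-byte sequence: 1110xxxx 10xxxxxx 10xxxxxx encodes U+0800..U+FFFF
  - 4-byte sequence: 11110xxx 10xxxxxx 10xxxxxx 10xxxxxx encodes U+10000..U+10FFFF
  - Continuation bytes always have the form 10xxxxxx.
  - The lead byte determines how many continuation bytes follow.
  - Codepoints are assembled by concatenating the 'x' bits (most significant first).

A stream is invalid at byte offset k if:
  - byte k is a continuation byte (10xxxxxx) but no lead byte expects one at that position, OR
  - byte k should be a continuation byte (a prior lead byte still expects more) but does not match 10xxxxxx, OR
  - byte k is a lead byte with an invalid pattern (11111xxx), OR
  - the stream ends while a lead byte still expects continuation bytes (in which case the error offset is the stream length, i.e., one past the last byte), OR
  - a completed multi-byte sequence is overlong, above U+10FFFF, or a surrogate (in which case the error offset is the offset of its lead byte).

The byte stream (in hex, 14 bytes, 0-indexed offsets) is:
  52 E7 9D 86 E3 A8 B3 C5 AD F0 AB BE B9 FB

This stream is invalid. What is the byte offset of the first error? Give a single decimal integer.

Byte[0]=52: 1-byte ASCII. cp=U+0052
Byte[1]=E7: 3-byte lead, need 2 cont bytes. acc=0x7
Byte[2]=9D: continuation. acc=(acc<<6)|0x1D=0x1DD
Byte[3]=86: continuation. acc=(acc<<6)|0x06=0x7746
Completed: cp=U+7746 (starts at byte 1)
Byte[4]=E3: 3-byte lead, need 2 cont bytes. acc=0x3
Byte[5]=A8: continuation. acc=(acc<<6)|0x28=0xE8
Byte[6]=B3: continuation. acc=(acc<<6)|0x33=0x3A33
Completed: cp=U+3A33 (starts at byte 4)
Byte[7]=C5: 2-byte lead, need 1 cont bytes. acc=0x5
Byte[8]=AD: continuation. acc=(acc<<6)|0x2D=0x16D
Completed: cp=U+016D (starts at byte 7)
Byte[9]=F0: 4-byte lead, need 3 cont bytes. acc=0x0
Byte[10]=AB: continuation. acc=(acc<<6)|0x2B=0x2B
Byte[11]=BE: continuation. acc=(acc<<6)|0x3E=0xAFE
Byte[12]=B9: continuation. acc=(acc<<6)|0x39=0x2BFB9
Completed: cp=U+2BFB9 (starts at byte 9)
Byte[13]=FB: INVALID lead byte (not 0xxx/110x/1110/11110)

Answer: 13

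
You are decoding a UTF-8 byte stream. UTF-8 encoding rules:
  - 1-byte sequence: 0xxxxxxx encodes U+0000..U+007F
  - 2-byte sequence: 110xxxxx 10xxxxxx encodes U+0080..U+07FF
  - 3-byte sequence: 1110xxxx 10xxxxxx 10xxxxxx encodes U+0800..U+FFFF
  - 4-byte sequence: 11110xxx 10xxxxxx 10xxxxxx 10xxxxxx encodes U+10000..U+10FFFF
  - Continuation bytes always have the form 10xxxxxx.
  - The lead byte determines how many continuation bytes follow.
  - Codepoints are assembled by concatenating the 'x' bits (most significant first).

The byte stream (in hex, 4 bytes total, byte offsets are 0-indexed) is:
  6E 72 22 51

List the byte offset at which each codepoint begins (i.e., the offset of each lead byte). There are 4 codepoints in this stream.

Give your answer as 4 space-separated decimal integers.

Answer: 0 1 2 3

Derivation:
Byte[0]=6E: 1-byte ASCII. cp=U+006E
Byte[1]=72: 1-byte ASCII. cp=U+0072
Byte[2]=22: 1-byte ASCII. cp=U+0022
Byte[3]=51: 1-byte ASCII. cp=U+0051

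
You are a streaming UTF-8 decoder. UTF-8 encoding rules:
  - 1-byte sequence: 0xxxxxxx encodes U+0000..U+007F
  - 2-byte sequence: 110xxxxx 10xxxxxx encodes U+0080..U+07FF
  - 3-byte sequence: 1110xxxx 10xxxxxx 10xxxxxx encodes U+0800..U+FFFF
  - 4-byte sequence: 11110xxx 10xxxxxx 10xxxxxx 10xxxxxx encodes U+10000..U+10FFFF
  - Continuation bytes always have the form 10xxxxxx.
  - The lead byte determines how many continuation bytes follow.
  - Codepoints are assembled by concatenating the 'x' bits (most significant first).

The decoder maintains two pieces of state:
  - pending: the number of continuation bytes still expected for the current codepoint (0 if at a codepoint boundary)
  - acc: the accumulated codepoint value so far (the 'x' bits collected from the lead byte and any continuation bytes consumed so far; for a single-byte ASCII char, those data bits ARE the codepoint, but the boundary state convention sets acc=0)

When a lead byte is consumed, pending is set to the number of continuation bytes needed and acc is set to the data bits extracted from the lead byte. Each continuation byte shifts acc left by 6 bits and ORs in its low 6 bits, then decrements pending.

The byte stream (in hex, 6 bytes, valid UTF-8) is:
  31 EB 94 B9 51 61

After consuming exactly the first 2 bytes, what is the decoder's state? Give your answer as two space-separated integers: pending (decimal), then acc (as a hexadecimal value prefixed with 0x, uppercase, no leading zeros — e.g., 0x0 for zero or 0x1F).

Answer: 2 0xB

Derivation:
Byte[0]=31: 1-byte. pending=0, acc=0x0
Byte[1]=EB: 3-byte lead. pending=2, acc=0xB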